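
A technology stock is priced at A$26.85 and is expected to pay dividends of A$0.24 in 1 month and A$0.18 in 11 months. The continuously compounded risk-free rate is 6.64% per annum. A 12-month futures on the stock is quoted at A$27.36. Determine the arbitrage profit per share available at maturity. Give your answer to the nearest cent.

PV(dividends) I = 0.24·e^(−0.0664·1/12) + 0.18·e^(−0.0664·11/12) = 0.4080
Fair futures F* = (S − I)·e^(rT) = (26.85 − 0.4080)·e^0.066400 = 26.4420 × 1.068654 = 28.2573
Market A$27.36 < fair 28.2573: forward underpriced → reverse cash-and-carry (short the stock, invest proceeds at r, pay the dividends, go long the forward).
Profit at T = |F_mkt − F*| = |27.36 − 28.2573| = A$0.90 per share

A$0.90 per share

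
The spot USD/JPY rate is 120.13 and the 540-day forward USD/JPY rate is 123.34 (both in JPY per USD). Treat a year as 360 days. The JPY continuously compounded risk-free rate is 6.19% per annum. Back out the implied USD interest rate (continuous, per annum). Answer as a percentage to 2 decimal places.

4.43%

F = S·e^((r_JPY − r_USD)T) ⇒ r_USD = r_JPY − ln(F/S)/T
ln(123.34/120.13) = 0.026370; /(540/360) = 0.017580
r_USD = 0.0619 − 0.017580 = 0.044320
r_USD = 4.43%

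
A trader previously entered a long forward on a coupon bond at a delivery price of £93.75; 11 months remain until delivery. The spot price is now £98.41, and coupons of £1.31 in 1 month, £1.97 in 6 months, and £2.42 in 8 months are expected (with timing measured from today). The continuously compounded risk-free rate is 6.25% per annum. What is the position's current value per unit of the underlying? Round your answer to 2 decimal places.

£4.35

PV(remaining coupons) I = 1.31·e^(−0.0625·1/12) + 1.97·e^(−0.0625·6/12) + 2.42·e^(−0.0625·8/12) = 5.5338
Current forward F = (S − I)·e^(rT) = (98.41 − 5.5338)·e^(0.0625·11/12) = 92.8762 × 1.058965 = 98.3526
Value (long) = (F − K)·e^(−rT) = (98.3526 − 93.75) × 0.944319 = 4.3463
Value = £4.35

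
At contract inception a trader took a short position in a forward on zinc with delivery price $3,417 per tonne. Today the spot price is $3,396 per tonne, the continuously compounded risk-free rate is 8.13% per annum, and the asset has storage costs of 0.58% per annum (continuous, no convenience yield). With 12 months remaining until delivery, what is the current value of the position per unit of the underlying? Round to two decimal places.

-$265.56 per tonne

Current fair forward for the remaining 12 months: F = S·e^((r + u)·T), (r + u) = 0.0813 + 0.0058 = 0.0871
F = 3396 · e^(0.0871 × 12/12) = 3396 × 1.09100577 = 3705.0556
Value of long forward = (F − K)·e^(−rT) = (3705.0556 − 3417) · e^(−0.0813·12/12)
= 288.0556 × 0.92191707 = 265.56
Short position value = −(long value) = -$265.56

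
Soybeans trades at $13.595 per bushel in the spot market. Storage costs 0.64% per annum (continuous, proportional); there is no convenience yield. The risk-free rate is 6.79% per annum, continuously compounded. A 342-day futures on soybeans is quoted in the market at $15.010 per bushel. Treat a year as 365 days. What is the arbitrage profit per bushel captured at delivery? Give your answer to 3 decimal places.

$0.435 per bushel

Fair futures: F* = S·e^(carry·T), with carry = (r + u) = 0.0679 + 0.0064 = 0.0743
F* = 13.595 · e^(0.0743 × 342/365) = 13.595 · e^0.069618 = 13.595 × 1.072099 = $14.5752
Market $15.010 > fair $14.5752: forward overpriced → cash-and-carry (buy spot, short the forward).
At maturity, profit = |F_mkt − F*| = |15.010 − 14.5752| = $0.435 per bushel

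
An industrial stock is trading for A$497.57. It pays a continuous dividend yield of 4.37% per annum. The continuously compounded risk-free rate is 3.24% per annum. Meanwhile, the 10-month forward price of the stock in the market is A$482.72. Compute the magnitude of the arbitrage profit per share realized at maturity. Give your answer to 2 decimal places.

Fair forward: F* = S·e^(carry·T), with carry = (r − q) = 0.0324 − 0.0437 = -0.0113
F* = 497.57 · e^(-0.0113 × 10/12) = 497.57 · e^-0.009417 = 497.57 × 0.990627 = A$492.9063
Market A$482.72 < fair A$492.9063: forward underpriced → reverse cash-and-carry (short spot, go long the forward).
At maturity, profit = |F_mkt − F*| = |482.72 − 492.9063| = A$10.19 per share

A$10.19 per share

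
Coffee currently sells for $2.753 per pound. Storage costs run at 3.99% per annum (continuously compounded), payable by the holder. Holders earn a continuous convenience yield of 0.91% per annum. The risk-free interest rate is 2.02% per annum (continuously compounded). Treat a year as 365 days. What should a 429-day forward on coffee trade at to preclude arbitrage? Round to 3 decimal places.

$2.923 per pound

Net carry = r + u − y = 0.0202 + 0.0399 − 0.0091 = 0.0510
F = S·e^((r+u−y)T) = 2.753 · e^(0.0510 × 429/365) = 2.753 · e^0.059942
= 2.753 × 1.061775 = $2.923 per pound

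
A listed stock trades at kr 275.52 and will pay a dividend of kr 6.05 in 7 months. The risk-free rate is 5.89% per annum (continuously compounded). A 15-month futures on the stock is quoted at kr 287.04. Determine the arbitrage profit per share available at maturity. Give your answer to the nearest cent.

kr 3.24 per share

PV(dividends) I = 6.05·e^(−0.0589·7/12) = 5.8457
Fair futures F* = (S − I)·e^(rT) = (275.52 − 5.8457)·e^0.073625 = 269.6743 × 1.076403 = 290.2782
Market kr 287.04 < fair 290.2782: forward underpriced → reverse cash-and-carry (short the stock, invest proceeds at r, pay the dividends, go long the forward).
Profit at T = |F_mkt − F*| = |287.04 − 290.2782| = kr 3.24 per share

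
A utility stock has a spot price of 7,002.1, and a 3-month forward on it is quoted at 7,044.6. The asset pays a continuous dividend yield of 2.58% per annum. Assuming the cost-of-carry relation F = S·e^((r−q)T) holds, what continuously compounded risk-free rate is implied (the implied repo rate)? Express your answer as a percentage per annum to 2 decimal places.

5.00%

From F = S·e^((r−q)T): (r − q) = ln(F/S)/T
ln(7044.6/7002.1) = ln(1.006070) = 0.006052
(r − q) = 0.006052 / (3/12) = 0.024208
r = ln(F/S)/T + q = 0.024208 + 0.0258 = 0.050008
r = 5.00%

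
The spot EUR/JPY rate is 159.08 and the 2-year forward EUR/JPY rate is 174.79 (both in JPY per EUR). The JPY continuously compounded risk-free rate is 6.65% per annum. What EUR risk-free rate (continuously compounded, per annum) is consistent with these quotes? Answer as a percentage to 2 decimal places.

F = S·e^((r_JPY − r_EUR)T) ⇒ r_EUR = r_JPY − ln(F/S)/T
ln(174.79/159.08) = 0.094178; /(2) = 0.047089
r_EUR = 0.0665 − 0.047089 = 0.019411
r_EUR = 1.94%

1.94%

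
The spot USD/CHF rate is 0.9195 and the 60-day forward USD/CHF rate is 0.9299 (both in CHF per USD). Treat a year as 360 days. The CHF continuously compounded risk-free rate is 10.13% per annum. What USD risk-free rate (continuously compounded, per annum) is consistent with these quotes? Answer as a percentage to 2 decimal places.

3.38%

F = S·e^((r_CHF − r_USD)T) ⇒ r_USD = r_CHF − ln(F/S)/T
ln(0.9299/0.9195) = 0.011247; /(60/360) = 0.067482
r_USD = 0.1013 − 0.067482 = 0.033818
r_USD = 3.38%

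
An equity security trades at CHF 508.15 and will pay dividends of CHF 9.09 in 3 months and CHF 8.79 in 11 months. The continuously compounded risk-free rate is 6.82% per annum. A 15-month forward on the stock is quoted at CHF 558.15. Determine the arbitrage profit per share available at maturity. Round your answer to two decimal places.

PV(dividends) I = 9.09·e^(−0.0682·3/12) + 8.79·e^(−0.0682·11/12) = 17.1936
Fair forward F* = (S − I)·e^(rT) = (508.15 − 17.1936)·e^0.085250 = 490.9564 × 1.088989 = 534.6461
Market CHF 558.15 > fair 534.6461: forward overpriced → cash-and-carry (borrow at r, buy the stock and collect the dividends, short the forward).
Profit at T = |F_mkt − F*| = |558.15 − 534.6461| = CHF 23.50 per share

CHF 23.50 per share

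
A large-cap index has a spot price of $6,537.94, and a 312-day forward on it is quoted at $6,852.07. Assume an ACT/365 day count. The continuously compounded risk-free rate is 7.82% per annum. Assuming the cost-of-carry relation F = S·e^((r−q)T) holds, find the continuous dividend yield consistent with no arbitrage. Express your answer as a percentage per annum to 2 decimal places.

From F = S·e^((r−q)T): (r − q) = ln(F/S)/T
ln(6852.07/6537.94) = ln(1.048047) = 0.046928
(r − q) = 0.046928 / (312/365) = 0.054900
q = r − ln(F/S)/T = 0.0782 − 0.054900 = 0.023300
q = 2.33%

2.33%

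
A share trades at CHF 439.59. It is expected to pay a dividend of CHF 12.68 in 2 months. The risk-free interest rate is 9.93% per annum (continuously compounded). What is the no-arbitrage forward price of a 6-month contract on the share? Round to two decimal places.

PV(dividends) I = 12.68·e^(−0.0993·2/12)
I = 12.4719
F = (S − I)·e^(rT) = (439.59 − 12.4719) · e^(0.0993·6/12)
= 427.1181 · e^0.049650 = 427.1181 × 1.050903 = CHF 448.86

CHF 448.86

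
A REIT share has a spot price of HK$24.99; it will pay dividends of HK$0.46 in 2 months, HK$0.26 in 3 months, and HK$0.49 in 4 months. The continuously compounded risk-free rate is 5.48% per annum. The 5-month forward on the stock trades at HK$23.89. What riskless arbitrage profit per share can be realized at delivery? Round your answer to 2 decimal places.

PV(dividends) I = 0.46·e^(−0.0548·2/12) + 0.26·e^(−0.0548·3/12) + 0.49·e^(−0.0548·4/12) = 1.1934
Fair forward F* = (S − I)·e^(rT) = (24.99 − 1.1934)·e^0.022833 = 23.7966 × 1.023096 = 24.3462
Market HK$23.89 < fair 24.3462: forward underpriced → reverse cash-and-carry (short the stock, invest proceeds at r, pay the dividends, go long the forward).
Profit at T = |F_mkt − F*| = |23.89 − 24.3462| = HK$0.46 per share

HK$0.46 per share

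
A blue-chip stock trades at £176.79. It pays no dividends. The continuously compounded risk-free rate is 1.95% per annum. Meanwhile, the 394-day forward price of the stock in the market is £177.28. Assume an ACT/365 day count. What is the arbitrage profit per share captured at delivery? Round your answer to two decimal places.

Fair forward: F* = S·e^(carry·T), with carry = r = 0.0195
F* = 176.79 · e^(0.0195 × 394/365) = 176.79 · e^0.021049 = 176.79 × 1.021272 = £180.5507
Market £177.28 < fair £180.5507: forward underpriced → reverse cash-and-carry (short spot, go long the forward).
At maturity, profit = |F_mkt − F*| = |177.28 − 180.5507| = £3.27 per share

£3.27 per share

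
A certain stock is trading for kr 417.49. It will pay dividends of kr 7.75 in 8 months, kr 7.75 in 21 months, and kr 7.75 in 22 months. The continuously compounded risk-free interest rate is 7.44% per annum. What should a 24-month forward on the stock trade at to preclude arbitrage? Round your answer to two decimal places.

PV(dividends) I = 7.75·e^(−0.0744·8/12) + 7.75·e^(−0.0744·21/12) + 7.75·e^(−0.0744·22/12)
I = 7.3750 + 6.8039 + 6.7618 = 20.9407
F = (S − I)·e^(rT) = (417.49 − 20.9407) · e^(0.0744·24/12)
= 396.5493 · e^0.148800 = 396.5493 × 1.160441 = kr 460.17

kr 460.17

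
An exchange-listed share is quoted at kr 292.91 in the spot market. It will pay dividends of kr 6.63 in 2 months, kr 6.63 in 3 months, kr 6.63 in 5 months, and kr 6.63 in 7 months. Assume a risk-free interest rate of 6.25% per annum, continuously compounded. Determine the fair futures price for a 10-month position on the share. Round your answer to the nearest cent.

kr 281.24

PV(dividends) I = 6.63·e^(−0.0625·2/12) + 6.63·e^(−0.0625·3/12) + 6.63·e^(−0.0625·5/12) + 6.63·e^(−0.0625·7/12)
I = 6.5613 + 6.5272 + 6.4596 + 6.3926 = 25.9407
F = (S − I)·e^(rT) = (292.91 − 25.9407) · e^(0.0625·10/12)
= 266.9693 · e^0.052083 = 266.9693 × 1.053463 = kr 281.24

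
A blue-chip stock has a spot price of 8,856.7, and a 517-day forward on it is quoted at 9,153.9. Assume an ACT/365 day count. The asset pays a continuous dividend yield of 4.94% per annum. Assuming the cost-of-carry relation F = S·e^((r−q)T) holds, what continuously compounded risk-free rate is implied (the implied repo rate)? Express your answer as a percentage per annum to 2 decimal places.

7.27%

From F = S·e^((r−q)T): (r − q) = ln(F/S)/T
ln(9153.9/8856.7) = ln(1.033557) = 0.033006
(r − q) = 0.033006 / (517/365) = 0.023302
r = ln(F/S)/T + q = 0.023302 + 0.0494 = 0.072702
r = 7.27%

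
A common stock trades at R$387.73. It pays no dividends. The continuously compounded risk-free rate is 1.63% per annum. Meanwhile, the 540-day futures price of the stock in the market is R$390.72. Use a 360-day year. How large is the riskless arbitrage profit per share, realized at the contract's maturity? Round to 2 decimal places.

Fair futures: F* = S·e^(carry·T), with carry = r = 0.0163
F* = 387.73 · e^(0.0163 × 540/360) = 387.73 · e^0.024450 = 387.73 × 1.024751 = R$397.3267
Market R$390.72 < fair R$397.3267: forward underpriced → reverse cash-and-carry (short spot, go long the forward).
At maturity, profit = |F_mkt − F*| = |390.72 − 397.3267| = R$6.61 per share

R$6.61 per share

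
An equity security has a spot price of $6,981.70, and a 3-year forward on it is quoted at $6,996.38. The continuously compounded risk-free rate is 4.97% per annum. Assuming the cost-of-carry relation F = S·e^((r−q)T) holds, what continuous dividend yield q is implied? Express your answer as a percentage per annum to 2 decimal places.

From F = S·e^((r−q)T): (r − q) = ln(F/S)/T
ln(6996.38/6981.70) = ln(1.002103) = 0.002101
(r − q) = 0.002101 / (3) = 0.000700
q = r − ln(F/S)/T = 0.0497 − 0.000700 = 0.049000
q = 4.90%

4.90%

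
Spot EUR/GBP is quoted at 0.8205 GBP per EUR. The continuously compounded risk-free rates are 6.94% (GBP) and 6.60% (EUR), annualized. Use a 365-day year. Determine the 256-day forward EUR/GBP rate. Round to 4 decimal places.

F = S·e^((r_GBP − r_EUR)T) = 0.8205 · e^((0.0694 − 0.0660) × 256/365)
= 0.8205 · e^0.002385 = 0.8205 × 1.002388
F = 0.8225 GBP per EUR

0.8225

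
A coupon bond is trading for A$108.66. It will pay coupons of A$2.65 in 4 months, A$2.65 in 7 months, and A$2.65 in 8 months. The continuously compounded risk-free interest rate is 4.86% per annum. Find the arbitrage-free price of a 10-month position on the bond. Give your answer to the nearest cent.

PV(coupons) I = 2.65·e^(−0.0486·4/12) + 2.65·e^(−0.0486·7/12) + 2.65·e^(−0.0486·8/12)
I = 2.6074 + 2.5759 + 2.5655 = 7.7488
F = (S − I)·e^(rT) = (108.66 − 7.7488) · e^(0.0486·10/12)
= 100.9112 · e^0.040500 = 100.9112 × 1.041331 = A$105.08

A$105.08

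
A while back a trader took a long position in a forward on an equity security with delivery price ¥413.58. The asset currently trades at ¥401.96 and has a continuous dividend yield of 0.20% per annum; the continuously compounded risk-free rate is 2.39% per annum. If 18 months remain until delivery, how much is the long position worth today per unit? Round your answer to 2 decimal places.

Current fair forward for the remaining 18 months: F = S·e^((r − q)·T), (r − q) = 0.0239 − 0.0020 = 0.0219
F = 401.96 · e^(0.0219 × 18/12) = 401.96 × 1.033396 = 415.3839
Value of long forward = (F − K)·e^(−rT) = (415.3839 − 413.58) · e^(−0.0239·18/12)
= 1.8039 × 0.964785 = 1.74

¥1.74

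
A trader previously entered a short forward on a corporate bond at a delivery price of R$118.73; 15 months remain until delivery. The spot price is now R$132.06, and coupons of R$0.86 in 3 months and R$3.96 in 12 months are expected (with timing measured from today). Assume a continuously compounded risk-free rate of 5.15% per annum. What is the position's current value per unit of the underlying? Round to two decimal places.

-R$16.12

PV(remaining coupons) I = 0.86·e^(−0.0515·3/12) + 3.96·e^(−0.0515·12/12) = 4.6102
Current forward F = (S − I)·e^(rT) = (132.06 − 4.6102)·e^(0.0515·15/12) = 127.4498 × 1.066492 = 135.9242
Value (long) = (F − K)·e^(−rT) = (135.9242 − 118.73) × 0.937653 = 16.1222
Short position value = −(long value) = -R$16.12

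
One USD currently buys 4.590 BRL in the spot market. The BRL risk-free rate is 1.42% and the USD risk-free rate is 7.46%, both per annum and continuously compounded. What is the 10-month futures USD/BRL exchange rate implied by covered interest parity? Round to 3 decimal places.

4.365

F = S·e^((r_BRL − r_USD)T) = 4.590 · e^((0.0142 − 0.0746) × 10/12)
= 4.590 · e^-0.050333 = 4.590 × 0.950913
F = 4.365 BRL per USD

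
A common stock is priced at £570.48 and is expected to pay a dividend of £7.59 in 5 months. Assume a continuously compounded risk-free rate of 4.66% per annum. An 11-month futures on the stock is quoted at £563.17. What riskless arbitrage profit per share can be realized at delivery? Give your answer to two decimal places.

PV(dividends) I = 7.59·e^(−0.0466·5/12) = 7.4440
Fair futures F* = (S − I)·e^(rT) = (570.48 − 7.4440)·e^0.042717 = 563.0360 × 1.043643 = 587.6086
Market £563.17 < fair 587.6086: forward underpriced → reverse cash-and-carry (short the stock, invest proceeds at r, pay the dividends, go long the forward).
Profit at T = |F_mkt − F*| = |563.17 − 587.6086| = £24.44 per share

£24.44 per share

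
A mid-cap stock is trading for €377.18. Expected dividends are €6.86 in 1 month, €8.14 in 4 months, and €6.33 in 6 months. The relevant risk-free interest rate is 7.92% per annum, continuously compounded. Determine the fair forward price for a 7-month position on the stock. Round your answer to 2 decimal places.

€373.20

PV(dividends) I = 6.86·e^(−0.0792·1/12) + 8.14·e^(−0.0792·4/12) + 6.33·e^(−0.0792·6/12)
I = 6.8149 + 7.9279 + 6.0842 = 20.8270
F = (S − I)·e^(rT) = (377.18 − 20.8270) · e^(0.0792·7/12)
= 356.3530 · e^0.046200 = 356.3530 × 1.047284 = €373.20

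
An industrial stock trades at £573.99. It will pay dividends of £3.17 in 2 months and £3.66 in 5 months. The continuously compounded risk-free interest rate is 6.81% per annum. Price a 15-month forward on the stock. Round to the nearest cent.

£617.70

PV(dividends) I = 3.17·e^(−0.0681·2/12) + 3.66·e^(−0.0681·5/12)
I = 3.1342 + 3.5576 = 6.6918
F = (S − I)·e^(rT) = (573.99 − 6.6918) · e^(0.0681·15/12)
= 567.2982 · e^0.085125 = 567.2982 × 1.088853 = £617.70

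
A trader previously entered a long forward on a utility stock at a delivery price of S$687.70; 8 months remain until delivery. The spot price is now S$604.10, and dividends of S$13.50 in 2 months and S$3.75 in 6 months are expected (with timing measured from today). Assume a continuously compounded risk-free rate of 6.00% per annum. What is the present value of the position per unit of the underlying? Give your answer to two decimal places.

PV(remaining dividends) I = 13.50·e^(−0.0600·2/12) + 3.75·e^(−0.0600·6/12) = 17.0048
Current forward F = (S − I)·e^(rT) = (604.10 − 17.0048)·e^(0.0600·8/12) = 587.0952 × 1.040811 = 611.0551
Value (long) = (F − K)·e^(−rT) = (611.0551 − 687.70) × 0.960789 = -73.6396
Value = -S$73.64

-S$73.64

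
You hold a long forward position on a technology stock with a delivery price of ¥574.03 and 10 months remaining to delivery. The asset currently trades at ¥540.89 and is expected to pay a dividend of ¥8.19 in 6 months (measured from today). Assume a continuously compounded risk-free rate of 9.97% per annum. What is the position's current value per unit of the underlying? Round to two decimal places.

¥4.83

PV(remaining dividends) I = 8.19·e^(−0.0997·6/12) = 7.7917
Current forward F = (S − I)·e^(rT) = (540.89 − 7.7917)·e^(0.0997·10/12) = 533.0983 × 1.086632 = 579.2817
Value (long) = (F − K)·e^(−rT) = (579.2817 − 574.03) × 0.920274 = 4.8330
Value = ¥4.83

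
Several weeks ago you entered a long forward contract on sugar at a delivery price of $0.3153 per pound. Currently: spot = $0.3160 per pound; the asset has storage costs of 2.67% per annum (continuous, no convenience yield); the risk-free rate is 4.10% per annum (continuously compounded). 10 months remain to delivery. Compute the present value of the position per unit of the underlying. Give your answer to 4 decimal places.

$0.0184 per pound

Current fair forward for the remaining 10 months: F = S·e^((r + u)·T), (r + u) = 0.0410 + 0.0267 = 0.0677
F = 0.3160 · e^(0.0677 × 10/12) = 0.3160 × 1.058038 = 0.3343
Value of long forward = (F − K)·e^(−rT) = (0.3343 − 0.3153) · e^(−0.0410·10/12)
= 0.0190 × 0.966410 = 0.0184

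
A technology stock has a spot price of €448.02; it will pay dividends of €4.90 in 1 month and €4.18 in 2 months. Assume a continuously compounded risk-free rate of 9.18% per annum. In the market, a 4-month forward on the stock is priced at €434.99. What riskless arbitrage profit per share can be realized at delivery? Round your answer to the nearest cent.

€17.69 per share

PV(dividends) I = 4.90·e^(−0.0918·1/12) + 4.18·e^(−0.0918·2/12) = 8.9792
Fair forward F* = (S − I)·e^(rT) = (448.02 − 8.9792)·e^0.030600 = 439.0408 × 1.031073 = 452.6831
Market €434.99 < fair 452.6831: forward underpriced → reverse cash-and-carry (short the stock, invest proceeds at r, pay the dividends, go long the forward).
Profit at T = |F_mkt − F*| = |434.99 − 452.6831| = €17.69 per share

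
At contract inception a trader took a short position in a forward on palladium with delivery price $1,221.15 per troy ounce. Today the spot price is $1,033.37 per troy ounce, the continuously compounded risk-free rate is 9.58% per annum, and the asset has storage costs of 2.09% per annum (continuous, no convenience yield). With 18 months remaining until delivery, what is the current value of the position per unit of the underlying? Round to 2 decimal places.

Current fair forward for the remaining 18 months: F = S·e^((r + u)·T), (r + u) = 0.0958 + 0.0209 = 0.1167
F = 1033.37 · e^(0.1167 × 18/12) = 1033.37 × 1.19130578 = 1231.0597
Value of long forward = (F − K)·e^(−rT) = (1231.0597 − 1221.15) · e^(−0.0958·18/12)
= 9.9097 × 0.86614755 = 8.58
Short position value = −(long value) = -$8.58

-$8.58 per troy ounce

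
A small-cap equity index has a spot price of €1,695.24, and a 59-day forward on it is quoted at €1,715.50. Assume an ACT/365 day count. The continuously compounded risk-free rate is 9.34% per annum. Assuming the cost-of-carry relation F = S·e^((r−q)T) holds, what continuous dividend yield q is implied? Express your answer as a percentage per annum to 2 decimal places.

1.99%

From F = S·e^((r−q)T): (r − q) = ln(F/S)/T
ln(1715.50/1695.24) = ln(1.011951) = 0.011880
(r − q) = 0.011880 / (59/365) = 0.073495
q = r − ln(F/S)/T = 0.0934 − 0.073495 = 0.019905
q = 1.99%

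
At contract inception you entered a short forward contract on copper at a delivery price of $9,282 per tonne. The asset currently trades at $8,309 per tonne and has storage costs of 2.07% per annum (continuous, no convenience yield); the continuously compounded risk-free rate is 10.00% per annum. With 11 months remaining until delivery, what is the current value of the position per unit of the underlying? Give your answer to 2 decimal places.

Current fair forward for the remaining 11 months: F = S·e^((r + u)·T), (r + u) = 0.1000 + 0.0207 = 0.1207
F = 8309 · e^(0.1207 × 11/12) = 8309 × 1.11699458 = 9281.1080
Value of long forward = (F − K)·e^(−rT) = (9281.1080 − 9282) · e^(−0.1000·11/12)
= -0.8920 × 0.91240924 = -0.81
Short position value = −(long value) = $0.81

$0.81 per tonne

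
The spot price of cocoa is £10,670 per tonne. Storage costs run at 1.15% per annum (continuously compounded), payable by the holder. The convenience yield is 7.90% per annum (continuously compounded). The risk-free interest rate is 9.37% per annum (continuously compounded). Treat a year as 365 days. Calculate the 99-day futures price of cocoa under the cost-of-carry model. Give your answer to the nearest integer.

Net carry = r + u − y = 0.0937 + 0.0115 − 0.0790 = 0.0262
F = S·e^((r+u−y)T) = 10670 · e^(0.0262 × 99/365) = 10670 · e^0.007106
= 10670 × 1.007131 = £10,746 per tonne

£10,746 per tonne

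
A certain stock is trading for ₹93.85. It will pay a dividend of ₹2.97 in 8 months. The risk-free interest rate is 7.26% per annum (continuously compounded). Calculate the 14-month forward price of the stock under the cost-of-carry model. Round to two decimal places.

PV(dividends) I = 2.97·e^(−0.0726·8/12)
I = 2.8297
F = (S − I)·e^(rT) = (93.85 − 2.8297) · e^(0.0726·14/12)
= 91.0203 · e^0.084700 = 91.0203 × 1.088391 = ₹99.07

₹99.07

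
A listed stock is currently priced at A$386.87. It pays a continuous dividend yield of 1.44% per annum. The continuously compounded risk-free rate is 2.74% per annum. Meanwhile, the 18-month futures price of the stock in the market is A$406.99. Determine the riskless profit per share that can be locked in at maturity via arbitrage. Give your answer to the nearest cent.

A$12.50 per share

Fair futures: F* = S·e^(carry·T), with carry = (r − q) = 0.0274 − 0.0144 = 0.0130
F* = 386.87 · e^(0.0130 × 18/12) = 386.87 · e^0.019500 = 386.87 × 1.019691 = A$394.4879
Market A$406.99 > fair A$394.4879: forward overpriced → cash-and-carry (buy spot, short the forward).
At maturity, profit = |F_mkt − F*| = |406.99 − 394.4879| = A$12.50 per share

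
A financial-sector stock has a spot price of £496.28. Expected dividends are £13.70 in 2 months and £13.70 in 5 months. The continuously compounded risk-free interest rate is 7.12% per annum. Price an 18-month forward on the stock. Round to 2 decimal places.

PV(dividends) I = 13.70·e^(−0.0712·2/12) + 13.70·e^(−0.0712·5/12)
I = 13.5384 + 13.2995 = 26.8379
F = (S − I)·e^(rT) = (496.28 − 26.8379) · e^(0.0712·18/12)
= 469.4421 · e^0.106800 = 469.4421 × 1.112712 = £522.35

£522.35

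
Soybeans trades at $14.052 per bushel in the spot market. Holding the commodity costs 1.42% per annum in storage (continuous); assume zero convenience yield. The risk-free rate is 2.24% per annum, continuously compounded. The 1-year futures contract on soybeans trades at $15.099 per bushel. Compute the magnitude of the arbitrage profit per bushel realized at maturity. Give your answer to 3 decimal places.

$0.523 per bushel

Fair futures: F* = S·e^(carry·T), with carry = (r + u) = 0.0224 + 0.0142 = 0.0366
F* = 14.052 · e^(0.0366 × 1) = 14.052 · e^0.036600 = 14.052 × 1.037278 = $14.5758
Market $15.099 > fair $14.5758: forward overpriced → cash-and-carry (buy spot, short the forward).
At maturity, profit = |F_mkt − F*| = |15.099 − 14.5758| = $0.523 per bushel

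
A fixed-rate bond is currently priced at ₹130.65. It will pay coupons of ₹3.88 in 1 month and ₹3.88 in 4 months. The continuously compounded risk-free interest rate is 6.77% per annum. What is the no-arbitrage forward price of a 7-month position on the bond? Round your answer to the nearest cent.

₹127.95

PV(coupons) I = 3.88·e^(−0.0677·1/12) + 3.88·e^(−0.0677·4/12)
I = 3.8582 + 3.7934 = 7.6516
F = (S − I)·e^(rT) = (130.65 − 7.6516) · e^(0.0677·7/12)
= 122.9984 · e^0.039492 = 122.9984 × 1.040282 = ₹127.95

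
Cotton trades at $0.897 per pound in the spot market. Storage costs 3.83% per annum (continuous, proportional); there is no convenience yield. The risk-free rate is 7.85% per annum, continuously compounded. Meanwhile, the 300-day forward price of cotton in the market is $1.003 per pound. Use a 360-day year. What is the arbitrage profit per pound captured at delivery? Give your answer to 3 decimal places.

$0.014 per pound

Fair forward: F* = S·e^(carry·T), with carry = (r + u) = 0.0785 + 0.0383 = 0.1168
F* = 0.897 · e^(0.1168 × 300/360) = 0.897 · e^0.097333 = 0.897 × 1.102227 = $0.9887
Market $1.003 > fair $0.9887: forward overpriced → cash-and-carry (buy spot, short the forward).
At maturity, profit = |F_mkt − F*| = |1.003 − 0.9887| = $0.014 per pound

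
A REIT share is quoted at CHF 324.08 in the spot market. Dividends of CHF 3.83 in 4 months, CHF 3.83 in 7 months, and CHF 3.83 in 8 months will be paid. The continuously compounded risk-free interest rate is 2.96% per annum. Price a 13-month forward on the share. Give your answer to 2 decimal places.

PV(dividends) I = 3.83·e^(−0.0296·4/12) + 3.83·e^(−0.0296·7/12) + 3.83·e^(−0.0296·8/12)
I = 3.7924 + 3.7644 + 3.7552 = 11.3120
F = (S − I)·e^(rT) = (324.08 − 11.3120) · e^(0.0296·13/12)
= 312.7680 · e^0.032067 = 312.7680 × 1.032587 = CHF 322.96

CHF 322.96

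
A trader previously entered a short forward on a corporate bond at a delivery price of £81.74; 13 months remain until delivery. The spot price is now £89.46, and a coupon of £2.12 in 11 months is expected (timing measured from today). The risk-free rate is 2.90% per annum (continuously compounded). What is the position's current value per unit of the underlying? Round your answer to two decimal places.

PV(remaining coupons) I = 2.12·e^(−0.0290·11/12) = 2.0644
Current forward F = (S − I)·e^(rT) = (89.46 − 2.0644)·e^(0.0290·13/12) = 87.3956 × 1.031915 = 90.1848
Value (long) = (F − K)·e^(−rT) = (90.1848 − 81.74) × 0.969072 = 8.1836
Short position value = −(long value) = -£8.18

-£8.18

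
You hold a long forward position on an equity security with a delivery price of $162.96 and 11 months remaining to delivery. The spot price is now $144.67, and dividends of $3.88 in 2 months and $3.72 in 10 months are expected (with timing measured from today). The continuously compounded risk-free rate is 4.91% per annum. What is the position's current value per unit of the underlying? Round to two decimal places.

-$18.54

PV(remaining dividends) I = 3.88·e^(−0.0491·2/12) + 3.72·e^(−0.0491·10/12) = 7.4192
Current forward F = (S − I)·e^(rT) = (144.67 − 7.4192)·e^(0.0491·11/12) = 137.2508 × 1.046037 = 143.5694
Value (long) = (F − K)·e^(−rT) = (143.5694 − 162.96) × 0.955990 = -18.5372
Value = -$18.54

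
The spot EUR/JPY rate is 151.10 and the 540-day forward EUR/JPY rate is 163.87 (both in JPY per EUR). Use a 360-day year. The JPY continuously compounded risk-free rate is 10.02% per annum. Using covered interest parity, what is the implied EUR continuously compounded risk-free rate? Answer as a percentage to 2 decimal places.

F = S·e^((r_JPY − r_EUR)T) ⇒ r_EUR = r_JPY − ln(F/S)/T
ln(163.87/151.10) = 0.081132; /(540/360) = 0.054088
r_EUR = 0.1002 − 0.054088 = 0.046112
r_EUR = 4.61%

4.61%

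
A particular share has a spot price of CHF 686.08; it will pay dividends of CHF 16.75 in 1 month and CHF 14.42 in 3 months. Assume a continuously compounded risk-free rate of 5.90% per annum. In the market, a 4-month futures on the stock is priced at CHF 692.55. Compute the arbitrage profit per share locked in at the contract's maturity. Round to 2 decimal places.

CHF 24.33 per share

PV(dividends) I = 16.75·e^(−0.0590·1/12) + 14.42·e^(−0.0590·3/12) = 30.8767
Fair futures F* = (S − I)·e^(rT) = (686.08 − 30.8767)·e^0.019667 = 655.2033 × 1.019862 = 668.2169
Market CHF 692.55 > fair 668.2169: forward overpriced → cash-and-carry (borrow at r, buy the stock and collect the dividends, short the forward).
Profit at T = |F_mkt − F*| = |692.55 − 668.2169| = CHF 24.33 per share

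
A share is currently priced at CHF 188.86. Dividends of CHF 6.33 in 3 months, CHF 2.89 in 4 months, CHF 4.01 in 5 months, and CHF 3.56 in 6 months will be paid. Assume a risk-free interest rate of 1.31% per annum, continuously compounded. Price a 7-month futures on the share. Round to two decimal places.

CHF 173.47

PV(dividends) I = 6.33·e^(−0.0131·3/12) + 2.89·e^(−0.0131·4/12) + 4.01·e^(−0.0131·5/12) + 3.56·e^(−0.0131·6/12)
I = 6.3093 + 2.8774 + 3.9882 + 3.5368 = 16.7117
F = (S − I)·e^(rT) = (188.86 − 16.7117) · e^(0.0131·7/12)
= 172.1483 · e^0.007642 = 172.1483 × 1.007671 = CHF 173.47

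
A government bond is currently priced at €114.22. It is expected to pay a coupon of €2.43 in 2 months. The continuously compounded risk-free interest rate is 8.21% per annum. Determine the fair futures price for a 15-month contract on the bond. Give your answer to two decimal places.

€123.91

PV(coupons) I = 2.43·e^(−0.0821·2/12)
I = 2.3970
F = (S − I)·e^(rT) = (114.22 − 2.3970) · e^(0.0821·15/12)
= 111.8230 · e^0.102625 = 111.8230 × 1.108076 = €123.91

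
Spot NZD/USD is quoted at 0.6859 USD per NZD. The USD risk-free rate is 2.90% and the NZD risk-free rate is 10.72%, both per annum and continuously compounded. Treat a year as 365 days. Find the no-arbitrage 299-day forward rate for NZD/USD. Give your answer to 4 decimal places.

0.6433

F = S·e^((r_USD − r_NZD)T) = 0.6859 · e^((0.0290 − 0.1072) × 299/365)
= 0.6859 · e^-0.064060 = 0.6859 × 0.937949
F = 0.6433 USD per NZD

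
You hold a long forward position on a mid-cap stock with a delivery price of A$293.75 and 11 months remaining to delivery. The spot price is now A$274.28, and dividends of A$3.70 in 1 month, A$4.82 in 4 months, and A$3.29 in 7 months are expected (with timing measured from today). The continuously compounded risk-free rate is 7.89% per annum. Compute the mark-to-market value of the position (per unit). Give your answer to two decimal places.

-A$10.49

PV(remaining dividends) I = 3.70·e^(−0.0789·1/12) + 4.82·e^(−0.0789·4/12) + 3.29·e^(−0.0789·7/12) = 11.5126
Current forward F = (S − I)·e^(rT) = (274.28 − 11.5126)·e^(0.0789·11/12) = 262.7674 × 1.075005 = 282.4763
Value (long) = (F − K)·e^(−rT) = (282.4763 − 293.75) × 0.930229 = -10.4871
Value = -A$10.49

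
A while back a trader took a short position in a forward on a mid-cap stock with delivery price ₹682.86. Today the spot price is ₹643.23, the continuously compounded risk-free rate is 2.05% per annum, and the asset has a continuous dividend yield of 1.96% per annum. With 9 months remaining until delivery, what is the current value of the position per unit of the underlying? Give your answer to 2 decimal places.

Current fair forward for the remaining 9 months: F = S·e^((r − q)·T), (r − q) = 0.0205 − 0.0196 = 0.0009
F = 643.23 · e^(0.0009 × 9/12) = 643.23 × 1.000675 = 643.6642
Value of long forward = (F − K)·e^(−rT) = (643.6642 − 682.86) · e^(−0.0205·9/12)
= -39.1958 × 0.984743 = -38.60
Short position value = −(long value) = ₹38.60

₹38.60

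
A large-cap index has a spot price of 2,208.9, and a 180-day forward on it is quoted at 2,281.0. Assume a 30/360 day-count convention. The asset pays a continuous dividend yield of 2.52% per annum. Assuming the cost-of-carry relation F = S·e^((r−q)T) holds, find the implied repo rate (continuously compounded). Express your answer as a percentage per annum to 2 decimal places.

From F = S·e^((r−q)T): (r − q) = ln(F/S)/T
ln(2281.0/2208.9) = ln(1.032641) = 0.032120
(r − q) = 0.032120 / (180/360) = 0.064240
r = ln(F/S)/T + q = 0.064240 + 0.0252 = 0.089440
r = 8.94%

8.94%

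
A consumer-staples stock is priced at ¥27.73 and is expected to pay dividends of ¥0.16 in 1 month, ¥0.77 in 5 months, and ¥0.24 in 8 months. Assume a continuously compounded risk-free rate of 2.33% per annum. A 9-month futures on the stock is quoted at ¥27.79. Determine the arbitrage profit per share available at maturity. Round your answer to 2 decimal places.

¥0.75 per share

PV(dividends) I = 0.16·e^(−0.0233·1/12) + 0.77·e^(−0.0233·5/12) + 0.24·e^(−0.0233·8/12) = 1.1586
Fair futures F* = (S − I)·e^(rT) = (27.73 − 1.1586)·e^0.017475 = 26.5714 × 1.017629 = 27.0398
Market ¥27.79 > fair 27.0398: forward overpriced → cash-and-carry (borrow at r, buy the stock and collect the dividends, short the forward).
Profit at T = |F_mkt − F*| = |27.79 − 27.0398| = ¥0.75 per share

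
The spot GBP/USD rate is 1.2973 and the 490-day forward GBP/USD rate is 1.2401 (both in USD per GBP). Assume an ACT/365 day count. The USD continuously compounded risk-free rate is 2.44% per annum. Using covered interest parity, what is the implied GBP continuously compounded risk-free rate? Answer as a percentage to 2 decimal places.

F = S·e^((r_USD − r_GBP)T) ⇒ r_GBP = r_USD − ln(F/S)/T
ln(1.2401/1.2973) = -0.045093; /(490/365) = -0.033590
r_GBP = 0.0244 + 0.033590 = 0.057990
r_GBP = 5.80%

5.80%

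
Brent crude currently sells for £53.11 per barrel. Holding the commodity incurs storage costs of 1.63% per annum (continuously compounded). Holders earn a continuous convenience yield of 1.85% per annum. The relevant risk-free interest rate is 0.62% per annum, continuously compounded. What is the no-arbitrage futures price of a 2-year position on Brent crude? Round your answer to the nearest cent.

£53.54 per barrel

Net carry = r + u − y = 0.0062 + 0.0163 − 0.0185 = 0.0040
F = S·e^((r+u−y)T) = 53.11 · e^(0.0040 × 2) = 53.11 · e^0.008000
= 53.11 × 1.008032 = £53.54 per barrel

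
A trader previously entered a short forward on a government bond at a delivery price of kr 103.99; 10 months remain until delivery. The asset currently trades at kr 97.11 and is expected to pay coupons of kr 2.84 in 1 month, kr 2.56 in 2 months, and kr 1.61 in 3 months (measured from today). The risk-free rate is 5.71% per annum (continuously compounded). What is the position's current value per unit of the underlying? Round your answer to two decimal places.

PV(remaining coupons) I = 2.84·e^(−0.0571·1/12) + 2.56·e^(−0.0571·2/12) + 1.61·e^(−0.0571·3/12) = 6.9495
Current forward F = (S − I)·e^(rT) = (97.11 − 6.9495)·e^(0.0571·10/12) = 90.1605 × 1.048734 = 94.5544
Value (long) = (F − K)·e^(−rT) = (94.5544 − 103.99) × 0.953531 = -8.9971
Short position value = −(long value) = kr 9.00

kr 9.00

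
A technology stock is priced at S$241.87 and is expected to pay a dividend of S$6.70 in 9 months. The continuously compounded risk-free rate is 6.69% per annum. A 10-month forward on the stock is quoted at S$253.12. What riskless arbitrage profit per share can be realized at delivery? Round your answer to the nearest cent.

S$4.12 per share

PV(dividends) I = 6.70·e^(−0.0669·9/12) = 6.3721
Fair forward F* = (S − I)·e^(rT) = (241.87 − 6.3721)·e^0.055750 = 235.4979 × 1.057333 = 248.9997
Market S$253.12 > fair 248.9997: forward overpriced → cash-and-carry (borrow at r, buy the stock and collect the dividends, short the forward).
Profit at T = |F_mkt − F*| = |253.12 − 248.9997| = S$4.12 per share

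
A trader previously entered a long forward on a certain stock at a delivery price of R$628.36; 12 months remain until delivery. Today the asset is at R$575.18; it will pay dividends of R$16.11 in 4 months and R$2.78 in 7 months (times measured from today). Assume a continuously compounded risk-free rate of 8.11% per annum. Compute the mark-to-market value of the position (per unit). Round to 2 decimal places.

-R$22.56

PV(remaining dividends) I = 16.11·e^(−0.0811·4/12) + 2.78·e^(−0.0811·7/12) = 18.3319
Current forward F = (S − I)·e^(rT) = (575.18 − 18.3319)·e^(0.0811·12/12) = 556.8481 × 1.084479 = 603.8901
Value (long) = (F − K)·e^(−rT) = (603.8901 − 628.36) × 0.922101 = -22.5637
Value = -R$22.56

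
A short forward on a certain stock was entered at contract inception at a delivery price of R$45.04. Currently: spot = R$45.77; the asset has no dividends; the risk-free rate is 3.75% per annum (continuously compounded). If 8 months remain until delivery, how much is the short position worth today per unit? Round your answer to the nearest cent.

Current fair forward for the remaining 8 months: F = S·e^(r·T), r = 0.0375
F = 45.77 · e^(0.0375 × 8/12) = 45.77 × 1.025315 = 46.9287
Value of long forward = (F − K)·e^(−rT) = (46.9287 − 45.04) · e^(−0.0375·8/12)
= 1.8887 × 0.975310 = 1.84
Short position value = −(long value) = -R$1.84

-R$1.84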